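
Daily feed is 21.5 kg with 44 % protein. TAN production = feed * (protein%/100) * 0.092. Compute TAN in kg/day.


Protein in feed = 21.5 * 44/100 = 9.46 kg/day
TAN = protein * 0.092 = 9.46 * 0.092 = 0.87032 kg/day

0.87032 kg/day


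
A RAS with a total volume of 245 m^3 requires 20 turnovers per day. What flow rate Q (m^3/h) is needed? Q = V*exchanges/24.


Daily recirculation volume = 245 m^3 * 20 = 4900 m^3/day
Flow rate Q = daily volume / 24 h = 4900 / 24 = 204.167 m^3/h

204.167 m^3/h


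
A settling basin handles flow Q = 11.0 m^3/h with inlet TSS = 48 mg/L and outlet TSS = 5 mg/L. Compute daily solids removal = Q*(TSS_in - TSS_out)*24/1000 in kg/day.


Concentration drop: TSS_in - TSS_out = 48 - 5 = 43 mg/L
Hourly solids removed = Q * dTSS = 11.0 m^3/h * 43 mg/L = 473 g/h  (m^3/h * mg/L = g/h)
Daily solids removed = 473 * 24 = 11352 g/day
Convert g to kg: 11352 / 1000 = 11.352 kg/day

11.352 kg/day


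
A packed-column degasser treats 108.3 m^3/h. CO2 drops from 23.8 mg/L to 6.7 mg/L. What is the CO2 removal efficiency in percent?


CO2_out / CO2_in = 6.7 / 23.8 = 0.28151261
Fraction remaining = 0.28151261
efficiency = (1 - 0.28151261) * 100 = 71.8487 %

71.8487 %


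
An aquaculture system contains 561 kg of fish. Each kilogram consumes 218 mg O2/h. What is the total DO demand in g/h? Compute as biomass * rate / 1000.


Total O2 consumption (mg/h) = 561 kg * 218 mg/(kg*h) = 122298 mg/h
Convert to g/h: 122298 / 1000 = 122.298 g/h

122.298 g/h


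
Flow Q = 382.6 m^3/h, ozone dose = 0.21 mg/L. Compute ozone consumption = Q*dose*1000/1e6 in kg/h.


O3 demand (mg/h) = Q * dose * 1000 = 382.6 * 0.21 * 1000 = 80346 mg/h
Convert mg to kg: 80346 / 1e6 = 0.080346 kg/h

0.080346 kg/h


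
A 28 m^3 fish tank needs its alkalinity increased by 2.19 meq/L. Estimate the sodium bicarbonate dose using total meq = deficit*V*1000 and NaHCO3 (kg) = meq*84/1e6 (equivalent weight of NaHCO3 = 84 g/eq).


Tank volume in L = 28 m^3 * 1000 = 28000 L
Total meq required = 2.19 meq/L * 28000 L = 61320 meq
NaHCO3 mass = 61320 meq * 84 mg/meq / 1e6 = 5.15088 kg

5.15088 kg


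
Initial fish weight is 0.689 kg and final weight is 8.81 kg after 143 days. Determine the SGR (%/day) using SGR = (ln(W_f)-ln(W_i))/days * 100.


ln(W_f) = ln(8.81) = 2.1758874
ln(W_i) = ln(0.689) = -0.37251401
ln(W_f) - ln(W_i) = 2.1758874 - -0.37251401 = 2.5484014
SGR = 2.5484014 / 143 * 100 = 1.7821 %/day

1.7821 %/day


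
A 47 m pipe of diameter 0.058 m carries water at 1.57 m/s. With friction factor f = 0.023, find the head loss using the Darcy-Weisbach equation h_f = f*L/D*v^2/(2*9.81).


v^2 = 1.57^2 = 2.4649 m^2/s^2
L/D = 47/0.058 = 810.34483
h_f = f*(L/D)*v^2/(2g) = 0.023 * 810.34483 * 2.4649 / 19.62 = 2.34152 m

2.34152 m


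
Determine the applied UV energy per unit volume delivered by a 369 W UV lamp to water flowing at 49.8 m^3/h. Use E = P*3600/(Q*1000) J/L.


Energy delivered per hour = 369 W * 3600 s = 1328400 J/h
Volume treated per hour = 49.8 m^3/h * 1000 = 49800 L/h
dose = 1328400 / 49800 = 26.6747 J/L

26.6747 J/L


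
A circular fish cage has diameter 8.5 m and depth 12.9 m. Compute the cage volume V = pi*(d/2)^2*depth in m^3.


r = d/2 = 8.5/2 = 4.25 m
Base area = pi*r^2 = pi*4.25^2 = 56.745017 m^2
Volume = 56.745017 * 12.9 = 732.011 m^3

732.011 m^3


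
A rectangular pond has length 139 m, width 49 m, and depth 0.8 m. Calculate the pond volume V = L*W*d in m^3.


Base area = L * W = 139 * 49 = 6811 m^2
Volume = area * depth = 6811 * 0.8 = 5448.8 m^3

5448.8 m^3


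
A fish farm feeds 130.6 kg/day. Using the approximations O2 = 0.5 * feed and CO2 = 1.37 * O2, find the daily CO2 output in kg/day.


O2 = 130.6 * 0.5 = 65.3
CO2 = 65.3 * 1.37 = 89.461

89.461 kg/day


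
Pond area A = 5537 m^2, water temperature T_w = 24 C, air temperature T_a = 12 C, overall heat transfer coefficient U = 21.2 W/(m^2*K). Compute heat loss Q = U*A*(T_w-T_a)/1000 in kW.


Temperature difference dT = 24 - 12 = 12 K
Heat loss (W) = U * A * dT = 21.2 * 5537 * 12 = 1408612.8 W
Convert to kW: 1408612.8 / 1000 = 1408.6128 kW

1408.6128 kW


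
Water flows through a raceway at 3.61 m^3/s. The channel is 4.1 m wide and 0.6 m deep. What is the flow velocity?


Cross-sectional area = W * d = 4.1 * 0.6 = 2.46 m^2
Velocity = Q / A = 3.61 / 2.46 = 1.46748 m/s

1.46748 m/s


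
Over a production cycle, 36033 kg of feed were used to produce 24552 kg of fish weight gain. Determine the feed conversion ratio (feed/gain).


FCR = feed consumed / weight gained
FCR = 36033 kg / 24552 kg = 1.46762

1.46762


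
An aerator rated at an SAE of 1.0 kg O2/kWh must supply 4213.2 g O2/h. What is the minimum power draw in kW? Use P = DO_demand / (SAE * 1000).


SAE in g O2/kWh = 1.0 * 1000 = 1000 g/kWh
P = DO_demand / SAE_g = 4213.2 / 1000 = 4.2132 kW

4.2132 kW


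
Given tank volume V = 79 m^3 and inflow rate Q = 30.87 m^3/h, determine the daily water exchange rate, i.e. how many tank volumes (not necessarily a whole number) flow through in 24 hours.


Daily flow volume = 30.87 m^3/h * 24 h = 740.88 m^3/day
Exchanges = daily flow / tank volume = 740.88 / 79 = 9.37823 exchanges/day

9.37823 exchanges/day


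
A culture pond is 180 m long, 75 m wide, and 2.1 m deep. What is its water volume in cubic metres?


Base area = L * W = 180 * 75 = 13500 m^2
Volume = area * depth = 13500 * 2.1 = 28350 m^3

28350 m^3


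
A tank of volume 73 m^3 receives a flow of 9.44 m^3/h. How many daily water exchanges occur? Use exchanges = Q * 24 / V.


Daily flow volume = 9.44 m^3/h * 24 h = 226.56 m^3/day
Exchanges = daily flow / tank volume = 226.56 / 73 = 3.10356 exchanges/day

3.10356 exchanges/day


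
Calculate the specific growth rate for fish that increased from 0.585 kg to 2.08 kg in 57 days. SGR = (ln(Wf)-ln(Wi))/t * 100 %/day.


ln(W_f) = ln(2.08) = 0.73236789
ln(W_i) = ln(0.585) = -0.53614343
ln(W_f) - ln(W_i) = 0.73236789 - -0.53614343 = 1.2685113
SGR = 1.2685113 / 57 * 100 = 2.22546 %/day

2.22546 %/day


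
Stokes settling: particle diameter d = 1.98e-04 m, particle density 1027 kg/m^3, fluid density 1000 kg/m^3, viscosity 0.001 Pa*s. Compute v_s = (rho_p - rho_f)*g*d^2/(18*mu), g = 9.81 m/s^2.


Density difference: rho_p - rho_f = 1027 - 1000 = 27 kg/m^3
d^2 = (1.98e-04)^2 = 3.9204e-08 m^2
Numerator = (rho_p - rho_f) * g * d^2 = 27 * 9.81 * 3.9204e-08 = 1.0383963e-05
Denominator = 18 * mu = 18 * 0.001 = 0.018
v_s = 1.0383963e-05 / 0.018 = 5.76887e-04 m/s
Check: Re = rho_f * v_s * d / mu = 1000 * 5.76887e-04 * 1.98e-04 / 0.001 = 0.114 < 1, so Stokes' law applies.

5.76887e-04 m/s


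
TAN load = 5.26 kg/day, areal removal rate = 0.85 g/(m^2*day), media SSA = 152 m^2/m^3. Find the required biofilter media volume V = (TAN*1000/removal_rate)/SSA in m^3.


A = 5.26*1000 / 0.85 = 6188.2353 m^2
V = 6188.2353 / 152 = 40.7121

40.7121 m^3


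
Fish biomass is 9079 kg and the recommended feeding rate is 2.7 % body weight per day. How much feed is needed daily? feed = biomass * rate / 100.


Feeding rate fraction = 2.7% / 100 = 0.027
Daily feed = 9079 kg * 0.027 = 245.133 kg/day

245.133 kg/day


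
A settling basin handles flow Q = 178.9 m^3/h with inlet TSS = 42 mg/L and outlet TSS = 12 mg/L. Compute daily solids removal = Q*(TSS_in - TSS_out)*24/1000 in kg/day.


Concentration drop: TSS_in - TSS_out = 42 - 12 = 30 mg/L
Hourly solids removed = Q * dTSS = 178.9 m^3/h * 30 mg/L = 5367 g/h  (m^3/h * mg/L = g/h)
Daily solids removed = 5367 * 24 = 128808 g/day
Convert g to kg: 128808 / 1000 = 128.808 kg/day

128.808 kg/day


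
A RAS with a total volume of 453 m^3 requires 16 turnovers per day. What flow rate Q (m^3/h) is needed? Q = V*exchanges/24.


Daily recirculation volume = 453 m^3 * 16 = 7248 m^3/day
Flow rate Q = daily volume / 24 h = 7248 / 24 = 302 m^3/h

302 m^3/h


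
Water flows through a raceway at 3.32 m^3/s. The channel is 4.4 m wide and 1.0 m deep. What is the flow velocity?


Cross-sectional area = W * d = 4.4 * 1.0 = 4.4 m^2
Velocity = Q / A = 3.32 / 4.4 = 0.754545 m/s

0.754545 m/s


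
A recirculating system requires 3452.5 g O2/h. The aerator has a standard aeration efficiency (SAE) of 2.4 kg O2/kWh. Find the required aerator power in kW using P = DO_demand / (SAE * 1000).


SAE in g O2/kWh = 2.4 * 1000 = 2400 g/kWh
P = DO_demand / SAE_g = 3452.5 / 2400 = 1.43854 kW

1.43854 kW


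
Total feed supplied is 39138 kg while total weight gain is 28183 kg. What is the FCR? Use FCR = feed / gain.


FCR = feed consumed / weight gained
FCR = 39138 kg / 28183 kg = 1.38871

1.38871


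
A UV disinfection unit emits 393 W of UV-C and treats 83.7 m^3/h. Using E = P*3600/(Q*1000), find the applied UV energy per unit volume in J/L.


Energy delivered per hour = 393 W * 3600 s = 1414800 J/h
Volume treated per hour = 83.7 m^3/h * 1000 = 83700 L/h
dose = 1414800 / 83700 = 16.9032 J/L

16.9032 J/L


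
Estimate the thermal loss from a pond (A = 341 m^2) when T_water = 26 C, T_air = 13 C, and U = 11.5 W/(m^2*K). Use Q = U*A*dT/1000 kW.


Temperature difference dT = 26 - 13 = 13 K
Heat loss (W) = U * A * dT = 11.5 * 341 * 13 = 50979.5 W
Convert to kW: 50979.5 / 1000 = 50.9795 kW

50.9795 kW


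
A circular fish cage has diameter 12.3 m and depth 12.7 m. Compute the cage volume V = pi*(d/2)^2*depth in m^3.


r = d/2 = 12.3/2 = 6.15 m
Base area = pi*r^2 = pi*6.15^2 = 118.82289 m^2
Volume = 118.82289 * 12.7 = 1509.05 m^3

1509.05 m^3


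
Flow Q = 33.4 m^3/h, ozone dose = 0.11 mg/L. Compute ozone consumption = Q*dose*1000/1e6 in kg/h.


O3 demand (mg/h) = Q * dose * 1000 = 33.4 * 0.11 * 1000 = 3674 mg/h
Convert mg to kg: 3674 / 1e6 = 0.003674 kg/h

0.003674 kg/h


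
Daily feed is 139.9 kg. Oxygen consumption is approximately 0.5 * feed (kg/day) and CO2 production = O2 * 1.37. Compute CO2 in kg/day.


O2 = 139.9 * 0.5 = 69.95
CO2 = 69.95 * 1.37 = 95.8315

95.8315 kg/day


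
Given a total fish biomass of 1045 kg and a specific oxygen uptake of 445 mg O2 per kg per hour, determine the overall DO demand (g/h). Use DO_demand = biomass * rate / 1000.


Total O2 consumption (mg/h) = 1045 kg * 445 mg/(kg*h) = 465025 mg/h
Convert to g/h: 465025 / 1000 = 465.025 g/h

465.025 g/h


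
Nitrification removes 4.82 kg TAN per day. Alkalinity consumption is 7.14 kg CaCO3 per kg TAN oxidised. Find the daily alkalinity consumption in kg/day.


Alkalinity factor: 7.14 kg CaCO3 consumed per kg TAN nitrified
alk = 4.82 kg TAN * 7.14 = 34.4148 kg CaCO3/day

34.4148 kg CaCO3/day


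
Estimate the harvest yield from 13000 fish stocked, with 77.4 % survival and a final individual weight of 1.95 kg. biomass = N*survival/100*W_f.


Survivors = 13000 * 77.4/100 = 10062 fish
Harvest biomass = survivors * W_f = 10062 * 1.95 = 19620.9 kg

19620.9 kg


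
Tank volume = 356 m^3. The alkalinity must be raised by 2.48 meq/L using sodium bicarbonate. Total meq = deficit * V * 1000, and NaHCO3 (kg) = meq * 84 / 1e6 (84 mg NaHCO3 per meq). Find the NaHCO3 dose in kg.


Tank volume in L = 356 m^3 * 1000 = 356000 L
Total meq required = 2.48 meq/L * 356000 L = 882880 meq
NaHCO3 mass = 882880 meq * 84 mg/meq / 1e6 = 74.1619 kg

74.1619 kg


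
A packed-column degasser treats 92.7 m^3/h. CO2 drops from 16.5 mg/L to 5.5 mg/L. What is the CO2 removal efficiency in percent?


CO2_out / CO2_in = 5.5 / 16.5 = 0.33333333
Fraction remaining = 0.33333333
efficiency = (1 - 0.33333333) * 100 = 66.6667 %

66.6667 %


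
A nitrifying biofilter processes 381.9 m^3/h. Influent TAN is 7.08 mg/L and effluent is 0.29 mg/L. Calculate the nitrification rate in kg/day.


Concentration drop: TAN_in - TAN_out = 7.08 - 0.29 = 6.79 mg/L
Hourly TAN removed = Q * dTAN = 381.9 m^3/h * 6.79 mg/L = 2593.101 g/h  (m^3/h * mg/L = g/h)
Daily TAN removed = 2593.101 * 24 = 62234.424 g/day
Convert to kg/day: 62234.424 / 1000 = 62.234424 kg/day

62.234424 kg/day


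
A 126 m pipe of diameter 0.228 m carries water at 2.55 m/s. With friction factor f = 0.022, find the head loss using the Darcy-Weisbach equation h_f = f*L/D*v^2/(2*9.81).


v^2 = 2.55^2 = 6.5025 m^2/s^2
L/D = 126/0.228 = 552.63158
h_f = f*(L/D)*v^2/(2g) = 0.022 * 552.63158 * 6.5025 / 19.62 = 4.02939 m

4.02939 m


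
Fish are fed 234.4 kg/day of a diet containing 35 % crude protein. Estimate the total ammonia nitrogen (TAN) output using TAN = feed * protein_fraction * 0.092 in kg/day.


Protein in feed = 234.4 * 35/100 = 82.04 kg/day
TAN = protein * 0.092 = 82.04 * 0.092 = 7.54768 kg/day

7.54768 kg/day


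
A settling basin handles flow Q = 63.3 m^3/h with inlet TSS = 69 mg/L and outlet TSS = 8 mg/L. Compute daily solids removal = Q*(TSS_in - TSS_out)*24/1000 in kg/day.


Concentration drop: TSS_in - TSS_out = 69 - 8 = 61 mg/L
Hourly solids removed = Q * dTSS = 63.3 m^3/h * 61 mg/L = 3861.3 g/h  (m^3/h * mg/L = g/h)
Daily solids removed = 3861.3 * 24 = 92671.2 g/day
Convert g to kg: 92671.2 / 1000 = 92.6712 kg/day

92.6712 kg/day


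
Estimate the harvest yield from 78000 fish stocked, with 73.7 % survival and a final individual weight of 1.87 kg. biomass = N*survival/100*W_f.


Survivors = 78000 * 73.7/100 = 57486 fish
Harvest biomass = survivors * W_f = 57486 * 1.87 = 107498.82 kg

107498.82 kg


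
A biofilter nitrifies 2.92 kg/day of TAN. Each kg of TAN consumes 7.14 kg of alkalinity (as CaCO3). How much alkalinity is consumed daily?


Alkalinity factor: 7.14 kg CaCO3 consumed per kg TAN nitrified
alk = 2.92 kg TAN * 7.14 = 20.8488 kg CaCO3/day

20.8488 kg CaCO3/day


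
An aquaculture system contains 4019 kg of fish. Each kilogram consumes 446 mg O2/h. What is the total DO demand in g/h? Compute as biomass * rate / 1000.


Total O2 consumption (mg/h) = 4019 kg * 446 mg/(kg*h) = 1792474 mg/h
Convert to g/h: 1792474 / 1000 = 1792.474 g/h

1792.474 g/h


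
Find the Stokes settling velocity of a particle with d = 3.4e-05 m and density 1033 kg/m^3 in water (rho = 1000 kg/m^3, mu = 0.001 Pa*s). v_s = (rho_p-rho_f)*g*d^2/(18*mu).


Density difference: rho_p - rho_f = 1033 - 1000 = 33 kg/m^3
d^2 = (3.4e-05)^2 = 1.156e-09 m^2
Numerator = (rho_p - rho_f) * g * d^2 = 33 * 9.81 * 1.156e-09 = 3.7423188e-07
Denominator = 18 * mu = 18 * 0.001 = 0.018
v_s = 3.7423188e-07 / 0.018 = 2.07907e-05 m/s
Check: Re = rho_f * v_s * d / mu = 1000 * 2.07907e-05 * 3.4e-05 / 0.001 = 7.07e-04 < 1, so Stokes' law applies.

2.07907e-05 m/s


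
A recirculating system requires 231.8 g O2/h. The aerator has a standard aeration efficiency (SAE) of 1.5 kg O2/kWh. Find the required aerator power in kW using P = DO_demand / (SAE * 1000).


SAE in g O2/kWh = 1.5 * 1000 = 1500 g/kWh
P = DO_demand / SAE_g = 231.8 / 1500 = 0.154533 kW

0.154533 kW


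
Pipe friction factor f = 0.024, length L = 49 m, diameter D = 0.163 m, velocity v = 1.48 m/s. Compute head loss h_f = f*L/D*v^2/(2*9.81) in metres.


v^2 = 1.48^2 = 2.1904 m^2/s^2
L/D = 49/0.163 = 300.6135
h_f = f*(L/D)*v^2/(2g) = 0.024 * 300.6135 * 2.1904 / 19.62 = 0.80546 m

0.80546 m


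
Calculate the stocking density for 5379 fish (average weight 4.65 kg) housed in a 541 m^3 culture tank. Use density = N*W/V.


Total biomass = 5379 fish * 4.65 kg = 25012.35 kg
Density = total biomass / volume = 25012.35 / 541 = 46.2335 kg/m^3

46.2335 kg/m^3


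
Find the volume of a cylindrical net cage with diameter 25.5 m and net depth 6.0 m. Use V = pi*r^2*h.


r = d/2 = 25.5/2 = 12.75 m
Base area = pi*r^2 = pi*12.75^2 = 510.70516 m^2
Volume = 510.70516 * 6.0 = 3064.23 m^3

3064.23 m^3


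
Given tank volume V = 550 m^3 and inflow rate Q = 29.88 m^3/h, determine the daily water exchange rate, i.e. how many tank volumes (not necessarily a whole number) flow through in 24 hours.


Daily flow volume = 29.88 m^3/h * 24 h = 717.12 m^3/day
Exchanges = daily flow / tank volume = 717.12 / 550 = 1.30385 exchanges/day

1.30385 exchanges/day


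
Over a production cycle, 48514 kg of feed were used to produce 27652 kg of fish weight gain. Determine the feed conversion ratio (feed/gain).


FCR = feed consumed / weight gained
FCR = 48514 kg / 27652 kg = 1.75445

1.75445


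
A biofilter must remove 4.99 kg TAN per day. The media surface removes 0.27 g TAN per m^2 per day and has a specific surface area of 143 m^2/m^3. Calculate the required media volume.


A = 4.99*1000 / 0.27 = 18481.481 m^2
V = 18481.481 / 143 = 129.241

129.241 m^3


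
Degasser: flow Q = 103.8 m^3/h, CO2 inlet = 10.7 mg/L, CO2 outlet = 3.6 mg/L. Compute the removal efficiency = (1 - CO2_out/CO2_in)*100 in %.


CO2_out / CO2_in = 3.6 / 10.7 = 0.3364486
Fraction remaining = 0.3364486
efficiency = (1 - 0.3364486) * 100 = 66.3551 %

66.3551 %


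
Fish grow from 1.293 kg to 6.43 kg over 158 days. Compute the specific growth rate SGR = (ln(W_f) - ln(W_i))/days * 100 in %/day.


ln(W_f) = ln(6.43) = 1.8609745
ln(W_i) = ln(1.293) = 0.2569651
ln(W_f) - ln(W_i) = 1.8609745 - 0.2569651 = 1.6040094
SGR = 1.6040094 / 158 * 100 = 1.0152 %/day

1.0152 %/day


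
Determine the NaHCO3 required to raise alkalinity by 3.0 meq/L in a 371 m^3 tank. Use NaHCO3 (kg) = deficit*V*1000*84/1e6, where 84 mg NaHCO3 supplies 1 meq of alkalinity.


Tank volume in L = 371 m^3 * 1000 = 371000 L
Total meq required = 3.0 meq/L * 371000 L = 1113000 meq
NaHCO3 mass = 1113000 meq * 84 mg/meq / 1e6 = 93.492 kg

93.492 kg


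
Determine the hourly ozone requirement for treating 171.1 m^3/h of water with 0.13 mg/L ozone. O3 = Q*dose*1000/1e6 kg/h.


O3 demand (mg/h) = Q * dose * 1000 = 171.1 * 0.13 * 1000 = 22243 mg/h
Convert mg to kg: 22243 / 1e6 = 0.022243 kg/h

0.022243 kg/h


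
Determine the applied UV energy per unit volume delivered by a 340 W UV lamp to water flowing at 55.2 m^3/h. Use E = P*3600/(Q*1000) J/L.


Energy delivered per hour = 340 W * 3600 s = 1224000 J/h
Volume treated per hour = 55.2 m^3/h * 1000 = 55200 L/h
dose = 1224000 / 55200 = 22.1739 J/L

22.1739 J/L


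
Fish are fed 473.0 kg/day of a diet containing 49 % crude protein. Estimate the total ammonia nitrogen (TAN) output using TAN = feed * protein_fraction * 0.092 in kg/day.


Protein in feed = 473.0 * 49/100 = 231.77 kg/day
TAN = protein * 0.092 = 231.77 * 0.092 = 21.32284 kg/day

21.32284 kg/day


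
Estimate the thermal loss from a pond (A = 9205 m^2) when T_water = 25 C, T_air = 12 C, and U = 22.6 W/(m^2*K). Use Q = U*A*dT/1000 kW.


Temperature difference dT = 25 - 12 = 13 K
Heat loss (W) = U * A * dT = 22.6 * 9205 * 13 = 2704429 W
Convert to kW: 2704429 / 1000 = 2704.429 kW

2704.429 kW


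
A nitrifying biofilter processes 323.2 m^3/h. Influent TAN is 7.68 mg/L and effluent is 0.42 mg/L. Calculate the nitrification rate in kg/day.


Concentration drop: TAN_in - TAN_out = 7.68 - 0.42 = 7.26 mg/L
Hourly TAN removed = Q * dTAN = 323.2 m^3/h * 7.26 mg/L = 2346.432 g/h  (m^3/h * mg/L = g/h)
Daily TAN removed = 2346.432 * 24 = 56314.368 g/day
Convert to kg/day: 56314.368 / 1000 = 56.314368 kg/day

56.314368 kg/day


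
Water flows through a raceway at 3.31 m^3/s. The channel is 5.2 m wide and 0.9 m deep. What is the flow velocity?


Cross-sectional area = W * d = 5.2 * 0.9 = 4.68 m^2
Velocity = Q / A = 3.31 / 4.68 = 0.707265 m/s

0.707265 m/s


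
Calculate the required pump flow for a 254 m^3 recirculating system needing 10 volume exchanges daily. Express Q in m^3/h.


Daily recirculation volume = 254 m^3 * 10 = 2540 m^3/day
Flow rate Q = daily volume / 24 h = 2540 / 24 = 105.833 m^3/h

105.833 m^3/h


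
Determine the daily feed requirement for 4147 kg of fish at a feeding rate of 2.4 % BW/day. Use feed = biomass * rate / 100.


Feeding rate fraction = 2.4% / 100 = 0.024
Daily feed = 4147 kg * 0.024 = 99.528 kg/day

99.528 kg/day


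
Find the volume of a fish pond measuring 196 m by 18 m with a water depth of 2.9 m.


Base area = L * W = 196 * 18 = 3528 m^2
Volume = area * depth = 3528 * 2.9 = 10231.2 m^3

10231.2 m^3


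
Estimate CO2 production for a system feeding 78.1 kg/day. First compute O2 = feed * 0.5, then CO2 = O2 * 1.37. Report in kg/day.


O2 = 78.1 * 0.5 = 39.05
CO2 = 39.05 * 1.37 = 53.4985

53.4985 kg/day


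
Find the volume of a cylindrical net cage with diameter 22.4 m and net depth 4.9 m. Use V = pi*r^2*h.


r = d/2 = 22.4/2 = 11.2 m
Base area = pi*r^2 = pi*11.2^2 = 394.08138 m^2
Volume = 394.08138 * 4.9 = 1931 m^3

1931 m^3


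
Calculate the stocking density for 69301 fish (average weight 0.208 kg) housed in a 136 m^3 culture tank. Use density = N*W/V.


Total biomass = 69301 fish * 0.208 kg = 14414.608 kg
Density = total biomass / volume = 14414.608 / 136 = 105.99 kg/m^3

105.99 kg/m^3


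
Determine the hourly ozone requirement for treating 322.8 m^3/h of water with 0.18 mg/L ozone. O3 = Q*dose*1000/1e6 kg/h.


O3 demand (mg/h) = Q * dose * 1000 = 322.8 * 0.18 * 1000 = 58104 mg/h
Convert mg to kg: 58104 / 1e6 = 0.058104 kg/h

0.058104 kg/h


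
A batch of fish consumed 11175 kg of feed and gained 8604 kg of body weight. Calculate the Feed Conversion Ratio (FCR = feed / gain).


FCR = feed consumed / weight gained
FCR = 11175 kg / 8604 kg = 1.29881

1.29881


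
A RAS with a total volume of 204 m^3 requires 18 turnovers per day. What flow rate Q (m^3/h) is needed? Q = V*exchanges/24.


Daily recirculation volume = 204 m^3 * 18 = 3672 m^3/day
Flow rate Q = daily volume / 24 h = 3672 / 24 = 153 m^3/h

153 m^3/h


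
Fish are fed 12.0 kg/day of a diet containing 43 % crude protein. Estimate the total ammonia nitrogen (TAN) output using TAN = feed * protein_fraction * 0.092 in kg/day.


Protein in feed = 12.0 * 43/100 = 5.16 kg/day
TAN = protein * 0.092 = 5.16 * 0.092 = 0.47472 kg/day

0.47472 kg/day


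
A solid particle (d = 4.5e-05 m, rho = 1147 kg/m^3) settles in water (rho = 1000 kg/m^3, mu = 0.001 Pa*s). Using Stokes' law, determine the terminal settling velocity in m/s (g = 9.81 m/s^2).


Density difference: rho_p - rho_f = 1147 - 1000 = 147 kg/m^3
d^2 = (4.5e-05)^2 = 2.025e-09 m^2
Numerator = (rho_p - rho_f) * g * d^2 = 147 * 9.81 * 2.025e-09 = 2.9201918e-06
Denominator = 18 * mu = 18 * 0.001 = 0.018
v_s = 2.9201918e-06 / 0.018 = 1.62233e-04 m/s
Check: Re = rho_f * v_s * d / mu = 1000 * 1.62233e-04 * 4.5e-05 / 0.001 = 0.0073 < 1, so Stokes' law applies.

1.62233e-04 m/s


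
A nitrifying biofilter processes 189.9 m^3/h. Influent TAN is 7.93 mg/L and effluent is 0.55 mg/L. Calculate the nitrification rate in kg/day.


Concentration drop: TAN_in - TAN_out = 7.93 - 0.55 = 7.38 mg/L
Hourly TAN removed = Q * dTAN = 189.9 m^3/h * 7.38 mg/L = 1401.462 g/h  (m^3/h * mg/L = g/h)
Daily TAN removed = 1401.462 * 24 = 33635.088 g/day
Convert to kg/day: 33635.088 / 1000 = 33.635088 kg/day

33.635088 kg/day


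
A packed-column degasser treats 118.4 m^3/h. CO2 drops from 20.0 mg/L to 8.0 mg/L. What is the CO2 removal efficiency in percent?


CO2_out / CO2_in = 8.0 / 20.0 = 0.4
Fraction remaining = 0.4
efficiency = (1 - 0.4) * 100 = 60 %

60 %


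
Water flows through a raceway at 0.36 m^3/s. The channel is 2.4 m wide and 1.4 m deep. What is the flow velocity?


Cross-sectional area = W * d = 2.4 * 1.4 = 3.36 m^2
Velocity = Q / A = 0.36 / 3.36 = 0.107143 m/s

0.107143 m/s


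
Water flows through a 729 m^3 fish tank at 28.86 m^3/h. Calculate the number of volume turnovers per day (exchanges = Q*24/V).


Daily flow volume = 28.86 m^3/h * 24 h = 692.64 m^3/day
Exchanges = daily flow / tank volume = 692.64 / 729 = 0.950123 exchanges/day

0.950123 exchanges/day


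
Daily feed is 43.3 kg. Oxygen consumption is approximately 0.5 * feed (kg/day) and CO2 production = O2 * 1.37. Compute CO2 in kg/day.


O2 = 43.3 * 0.5 = 21.65
CO2 = 21.65 * 1.37 = 29.6605

29.6605 kg/day


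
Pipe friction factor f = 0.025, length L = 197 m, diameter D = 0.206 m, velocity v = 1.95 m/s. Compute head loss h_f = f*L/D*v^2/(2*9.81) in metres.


v^2 = 1.95^2 = 3.8025 m^2/s^2
L/D = 197/0.206 = 956.31068
h_f = f*(L/D)*v^2/(2g) = 0.025 * 956.31068 * 3.8025 / 19.62 = 4.6335 m

4.6335 m


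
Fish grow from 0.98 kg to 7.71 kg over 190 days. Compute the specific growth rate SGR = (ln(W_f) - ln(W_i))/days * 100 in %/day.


ln(W_f) = ln(7.71) = 2.0425182
ln(W_i) = ln(0.98) = -0.020202707
ln(W_f) - ln(W_i) = 2.0425182 - -0.020202707 = 2.0627209
SGR = 2.0627209 / 190 * 100 = 1.08564 %/day

1.08564 %/day


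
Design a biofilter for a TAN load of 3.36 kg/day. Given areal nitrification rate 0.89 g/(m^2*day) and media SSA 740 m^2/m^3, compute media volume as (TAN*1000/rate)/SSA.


A = 3.36*1000 / 0.89 = 3775.2809 m^2
V = 3775.2809 / 740 = 5.10173

5.10173 m^3


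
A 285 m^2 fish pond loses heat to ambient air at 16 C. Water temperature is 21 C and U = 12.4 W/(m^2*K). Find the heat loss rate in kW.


Temperature difference dT = 21 - 16 = 5 K
Heat loss (W) = U * A * dT = 12.4 * 285 * 5 = 17670 W
Convert to kW: 17670 / 1000 = 17.67 kW

17.67 kW


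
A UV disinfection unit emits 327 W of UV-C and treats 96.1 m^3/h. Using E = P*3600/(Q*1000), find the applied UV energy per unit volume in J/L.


Energy delivered per hour = 327 W * 3600 s = 1177200 J/h
Volume treated per hour = 96.1 m^3/h * 1000 = 96100 L/h
dose = 1177200 / 96100 = 12.2497 J/L

12.2497 J/L


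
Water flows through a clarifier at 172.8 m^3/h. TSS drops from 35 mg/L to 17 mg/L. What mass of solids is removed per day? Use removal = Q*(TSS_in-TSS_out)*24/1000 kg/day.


Concentration drop: TSS_in - TSS_out = 35 - 17 = 18 mg/L
Hourly solids removed = Q * dTSS = 172.8 m^3/h * 18 mg/L = 3110.4 g/h  (m^3/h * mg/L = g/h)
Daily solids removed = 3110.4 * 24 = 74649.6 g/day
Convert g to kg: 74649.6 / 1000 = 74.6496 kg/day

74.6496 kg/day


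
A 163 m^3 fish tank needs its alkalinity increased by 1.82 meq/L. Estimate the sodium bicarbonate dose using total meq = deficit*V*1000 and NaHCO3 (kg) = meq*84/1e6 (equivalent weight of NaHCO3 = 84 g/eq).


Tank volume in L = 163 m^3 * 1000 = 163000 L
Total meq required = 1.82 meq/L * 163000 L = 296660 meq
NaHCO3 mass = 296660 meq * 84 mg/meq / 1e6 = 24.9194 kg

24.9194 kg


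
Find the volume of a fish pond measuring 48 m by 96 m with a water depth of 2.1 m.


Base area = L * W = 48 * 96 = 4608 m^2
Volume = area * depth = 4608 * 2.1 = 9676.8 m^3

9676.8 m^3


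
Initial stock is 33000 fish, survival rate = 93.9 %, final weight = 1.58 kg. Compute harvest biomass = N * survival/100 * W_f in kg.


Survivors = 33000 * 93.9/100 = 30987 fish
Harvest biomass = survivors * W_f = 30987 * 1.58 = 48959.46 kg

48959.46 kg


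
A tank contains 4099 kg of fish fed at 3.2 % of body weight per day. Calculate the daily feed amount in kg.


Feeding rate fraction = 3.2% / 100 = 0.032
Daily feed = 4099 kg * 0.032 = 131.168 kg/day

131.168 kg/day


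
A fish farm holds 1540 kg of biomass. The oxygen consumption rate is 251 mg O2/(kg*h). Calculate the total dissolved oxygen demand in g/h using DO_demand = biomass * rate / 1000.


Total O2 consumption (mg/h) = 1540 kg * 251 mg/(kg*h) = 386540 mg/h
Convert to g/h: 386540 / 1000 = 386.54 g/h

386.54 g/h


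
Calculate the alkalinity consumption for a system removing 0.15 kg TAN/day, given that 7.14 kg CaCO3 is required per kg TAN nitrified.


Alkalinity factor: 7.14 kg CaCO3 consumed per kg TAN nitrified
alk = 0.15 kg TAN * 7.14 = 1.071 kg CaCO3/day

1.071 kg CaCO3/day


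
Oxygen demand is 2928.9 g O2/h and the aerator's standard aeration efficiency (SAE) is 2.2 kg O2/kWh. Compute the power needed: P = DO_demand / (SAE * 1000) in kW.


SAE in g O2/kWh = 2.2 * 1000 = 2200 g/kWh
P = DO_demand / SAE_g = 2928.9 / 2200 = 1.33132 kW

1.33132 kW


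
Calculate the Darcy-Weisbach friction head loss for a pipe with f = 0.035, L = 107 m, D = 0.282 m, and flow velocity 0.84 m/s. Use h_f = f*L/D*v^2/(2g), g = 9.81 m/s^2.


v^2 = 0.84^2 = 0.7056 m^2/s^2
L/D = 107/0.282 = 379.43262
h_f = f*(L/D)*v^2/(2g) = 0.035 * 379.43262 * 0.7056 / 19.62 = 0.477598 m

0.477598 m


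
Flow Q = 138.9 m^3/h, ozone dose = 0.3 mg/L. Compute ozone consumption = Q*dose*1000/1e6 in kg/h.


O3 demand (mg/h) = Q * dose * 1000 = 138.9 * 0.3 * 1000 = 41670 mg/h
Convert mg to kg: 41670 / 1e6 = 0.04167 kg/h

0.04167 kg/h


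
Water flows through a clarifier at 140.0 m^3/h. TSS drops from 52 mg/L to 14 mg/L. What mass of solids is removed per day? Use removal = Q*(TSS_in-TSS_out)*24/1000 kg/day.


Concentration drop: TSS_in - TSS_out = 52 - 14 = 38 mg/L
Hourly solids removed = Q * dTSS = 140.0 m^3/h * 38 mg/L = 5320 g/h  (m^3/h * mg/L = g/h)
Daily solids removed = 5320 * 24 = 127680 g/day
Convert g to kg: 127680 / 1000 = 127.68 kg/day

127.68 kg/day


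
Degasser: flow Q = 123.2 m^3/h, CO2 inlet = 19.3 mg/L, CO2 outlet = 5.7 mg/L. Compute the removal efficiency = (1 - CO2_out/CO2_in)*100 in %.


CO2_out / CO2_in = 5.7 / 19.3 = 0.29533679
Fraction remaining = 0.29533679
efficiency = (1 - 0.29533679) * 100 = 70.4663 %

70.4663 %


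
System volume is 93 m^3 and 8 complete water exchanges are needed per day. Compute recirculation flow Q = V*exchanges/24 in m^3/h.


Daily recirculation volume = 93 m^3 * 8 = 744 m^3/day
Flow rate Q = daily volume / 24 h = 744 / 24 = 31 m^3/h

31 m^3/h


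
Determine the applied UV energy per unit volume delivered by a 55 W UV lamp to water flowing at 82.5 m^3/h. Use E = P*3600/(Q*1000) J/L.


Energy delivered per hour = 55 W * 3600 s = 198000 J/h
Volume treated per hour = 82.5 m^3/h * 1000 = 82500 L/h
dose = 198000 / 82500 = 2.4 J/L

2.4 J/L


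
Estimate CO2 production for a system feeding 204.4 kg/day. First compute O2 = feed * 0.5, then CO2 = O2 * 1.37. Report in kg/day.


O2 = 204.4 * 0.5 = 102.2
CO2 = 102.2 * 1.37 = 140.014

140.014 kg/day


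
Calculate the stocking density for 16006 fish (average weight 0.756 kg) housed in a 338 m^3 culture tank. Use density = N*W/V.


Total biomass = 16006 fish * 0.756 kg = 12100.536 kg
Density = total biomass / volume = 12100.536 / 338 = 35.8004 kg/m^3

35.8004 kg/m^3


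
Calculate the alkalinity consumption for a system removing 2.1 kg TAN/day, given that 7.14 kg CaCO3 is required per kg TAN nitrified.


Alkalinity factor: 7.14 kg CaCO3 consumed per kg TAN nitrified
alk = 2.1 kg TAN * 7.14 = 14.994 kg CaCO3/day

14.994 kg CaCO3/day


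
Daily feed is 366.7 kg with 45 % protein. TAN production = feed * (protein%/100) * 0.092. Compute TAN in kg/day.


Protein in feed = 366.7 * 45/100 = 165.015 kg/day
TAN = protein * 0.092 = 165.015 * 0.092 = 15.18138 kg/day

15.18138 kg/day


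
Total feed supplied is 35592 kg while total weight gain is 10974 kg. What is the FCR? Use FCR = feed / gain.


FCR = feed consumed / weight gained
FCR = 35592 kg / 10974 kg = 3.2433

3.2433


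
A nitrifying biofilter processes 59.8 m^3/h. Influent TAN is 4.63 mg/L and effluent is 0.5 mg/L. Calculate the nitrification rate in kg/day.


Concentration drop: TAN_in - TAN_out = 4.63 - 0.5 = 4.13 mg/L
Hourly TAN removed = Q * dTAN = 59.8 m^3/h * 4.13 mg/L = 246.974 g/h  (m^3/h * mg/L = g/h)
Daily TAN removed = 246.974 * 24 = 5927.376 g/day
Convert to kg/day: 5927.376 / 1000 = 5.927376 kg/day

5.927376 kg/day


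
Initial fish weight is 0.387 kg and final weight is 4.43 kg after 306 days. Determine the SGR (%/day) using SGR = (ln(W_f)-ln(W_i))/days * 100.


ln(W_f) = ln(4.43) = 1.4883996
ln(W_i) = ln(0.387) = -0.94933059
ln(W_f) - ln(W_i) = 1.4883996 - -0.94933059 = 2.4377302
SGR = 2.4377302 / 306 * 100 = 0.796644 %/day

0.796644 %/day


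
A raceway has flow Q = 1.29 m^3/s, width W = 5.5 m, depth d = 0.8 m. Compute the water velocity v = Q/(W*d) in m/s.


Cross-sectional area = W * d = 5.5 * 0.8 = 4.4 m^2
Velocity = Q / A = 1.29 / 4.4 = 0.293182 m/s

0.293182 m/s


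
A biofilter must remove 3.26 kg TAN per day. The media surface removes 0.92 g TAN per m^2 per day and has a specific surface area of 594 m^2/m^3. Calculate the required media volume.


A = 3.26*1000 / 0.92 = 3543.4783 m^2
V = 3543.4783 / 594 = 5.96545

5.96545 m^3


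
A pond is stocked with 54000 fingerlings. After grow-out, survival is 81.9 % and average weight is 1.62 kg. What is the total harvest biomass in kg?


Survivors = 54000 * 81.9/100 = 44226 fish
Harvest biomass = survivors * W_f = 44226 * 1.62 = 71646.12 kg

71646.12 kg


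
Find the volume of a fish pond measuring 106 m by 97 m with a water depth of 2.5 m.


Base area = L * W = 106 * 97 = 10282 m^2
Volume = area * depth = 10282 * 2.5 = 25705 m^3

25705 m^3


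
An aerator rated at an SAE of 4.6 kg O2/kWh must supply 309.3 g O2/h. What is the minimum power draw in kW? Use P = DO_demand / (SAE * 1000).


SAE in g O2/kWh = 4.6 * 1000 = 4600 g/kWh
P = DO_demand / SAE_g = 309.3 / 4600 = 0.0672391 kW

0.0672391 kW


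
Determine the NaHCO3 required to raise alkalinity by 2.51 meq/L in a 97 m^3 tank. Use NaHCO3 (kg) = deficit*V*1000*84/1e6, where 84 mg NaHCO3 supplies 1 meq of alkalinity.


Tank volume in L = 97 m^3 * 1000 = 97000 L
Total meq required = 2.51 meq/L * 97000 L = 243470 meq
NaHCO3 mass = 243470 meq * 84 mg/meq / 1e6 = 20.4515 kg

20.4515 kg


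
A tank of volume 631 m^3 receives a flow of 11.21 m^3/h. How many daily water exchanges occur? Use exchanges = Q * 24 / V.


Daily flow volume = 11.21 m^3/h * 24 h = 269.04 m^3/day
Exchanges = daily flow / tank volume = 269.04 / 631 = 0.426371 exchanges/day

0.426371 exchanges/day


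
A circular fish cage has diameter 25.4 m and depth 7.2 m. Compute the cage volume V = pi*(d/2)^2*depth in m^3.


r = d/2 = 25.4/2 = 12.7 m
Base area = pi*r^2 = pi*12.7^2 = 506.70748 m^2
Volume = 506.70748 * 7.2 = 3648.29 m^3

3648.29 m^3


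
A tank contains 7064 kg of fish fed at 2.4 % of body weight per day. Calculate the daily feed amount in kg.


Feeding rate fraction = 2.4% / 100 = 0.024
Daily feed = 7064 kg * 0.024 = 169.536 kg/day

169.536 kg/day


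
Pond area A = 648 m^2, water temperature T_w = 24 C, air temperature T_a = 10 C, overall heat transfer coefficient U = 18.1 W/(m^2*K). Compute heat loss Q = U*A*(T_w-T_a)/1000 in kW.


Temperature difference dT = 24 - 10 = 14 K
Heat loss (W) = U * A * dT = 18.1 * 648 * 14 = 164203.2 W
Convert to kW: 164203.2 / 1000 = 164.2032 kW

164.2032 kW


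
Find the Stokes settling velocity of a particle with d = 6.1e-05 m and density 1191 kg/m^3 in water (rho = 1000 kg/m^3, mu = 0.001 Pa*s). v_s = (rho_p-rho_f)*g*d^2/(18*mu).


Density difference: rho_p - rho_f = 1191 - 1000 = 191 kg/m^3
d^2 = (6.1e-05)^2 = 3.721e-09 m^2
Numerator = (rho_p - rho_f) * g * d^2 = 191 * 9.81 * 3.721e-09 = 6.9720749e-06
Denominator = 18 * mu = 18 * 0.001 = 0.018
v_s = 6.9720749e-06 / 0.018 = 3.87337e-04 m/s
Check: Re = rho_f * v_s * d / mu = 1000 * 3.87337e-04 * 6.1e-05 / 0.001 = 0.0236 < 1, so Stokes' law applies.

3.87337e-04 m/s


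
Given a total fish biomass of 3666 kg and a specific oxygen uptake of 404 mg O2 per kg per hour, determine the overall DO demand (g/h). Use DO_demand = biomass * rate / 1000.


Total O2 consumption (mg/h) = 3666 kg * 404 mg/(kg*h) = 1481064 mg/h
Convert to g/h: 1481064 / 1000 = 1481.064 g/h

1481.064 g/h


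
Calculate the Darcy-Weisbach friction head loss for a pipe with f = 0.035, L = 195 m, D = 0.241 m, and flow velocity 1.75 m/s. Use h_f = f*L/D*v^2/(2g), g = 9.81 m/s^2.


v^2 = 1.75^2 = 3.0625 m^2/s^2
L/D = 195/0.241 = 809.12863
h_f = f*(L/D)*v^2/(2g) = 0.035 * 809.12863 * 3.0625 / 19.62 = 4.42041 m

4.42041 m


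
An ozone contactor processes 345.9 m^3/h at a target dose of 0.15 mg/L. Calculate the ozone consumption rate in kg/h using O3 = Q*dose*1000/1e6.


O3 demand (mg/h) = Q * dose * 1000 = 345.9 * 0.15 * 1000 = 51885 mg/h
Convert mg to kg: 51885 / 1e6 = 0.051885 kg/h

0.051885 kg/h


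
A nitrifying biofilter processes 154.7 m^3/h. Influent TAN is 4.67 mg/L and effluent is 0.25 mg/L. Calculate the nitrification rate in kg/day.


Concentration drop: TAN_in - TAN_out = 4.67 - 0.25 = 4.42 mg/L
Hourly TAN removed = Q * dTAN = 154.7 m^3/h * 4.42 mg/L = 683.774 g/h  (m^3/h * mg/L = g/h)
Daily TAN removed = 683.774 * 24 = 16410.576 g/day
Convert to kg/day: 16410.576 / 1000 = 16.410576 kg/day

16.410576 kg/day


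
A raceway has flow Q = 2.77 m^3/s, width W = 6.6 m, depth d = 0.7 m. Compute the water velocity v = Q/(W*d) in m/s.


Cross-sectional area = W * d = 6.6 * 0.7 = 4.62 m^2
Velocity = Q / A = 2.77 / 4.62 = 0.599567 m/s

0.599567 m/s


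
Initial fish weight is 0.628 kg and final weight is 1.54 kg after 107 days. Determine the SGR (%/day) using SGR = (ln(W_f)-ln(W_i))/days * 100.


ln(W_f) = ln(1.54) = 0.43178242
ln(W_i) = ln(0.628) = -0.46521511
ln(W_f) - ln(W_i) = 0.43178242 - -0.46521511 = 0.89699753
SGR = 0.89699753 / 107 * 100 = 0.838315 %/day

0.838315 %/day


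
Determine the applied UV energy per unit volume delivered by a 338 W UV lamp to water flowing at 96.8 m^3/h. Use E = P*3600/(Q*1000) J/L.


Energy delivered per hour = 338 W * 3600 s = 1216800 J/h
Volume treated per hour = 96.8 m^3/h * 1000 = 96800 L/h
dose = 1216800 / 96800 = 12.5702 J/L

12.5702 J/L


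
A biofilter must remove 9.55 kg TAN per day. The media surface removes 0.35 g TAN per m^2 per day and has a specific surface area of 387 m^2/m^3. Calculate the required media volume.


A = 9.55*1000 / 0.35 = 27285.714 m^2
V = 27285.714 / 387 = 70.5057

70.5057 m^3


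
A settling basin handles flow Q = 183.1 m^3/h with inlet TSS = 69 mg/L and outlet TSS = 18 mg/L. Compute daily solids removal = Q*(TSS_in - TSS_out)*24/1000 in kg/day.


Concentration drop: TSS_in - TSS_out = 69 - 18 = 51 mg/L
Hourly solids removed = Q * dTSS = 183.1 m^3/h * 51 mg/L = 9338.1 g/h  (m^3/h * mg/L = g/h)
Daily solids removed = 9338.1 * 24 = 224114.4 g/day
Convert g to kg: 224114.4 / 1000 = 224.1144 kg/day

224.1144 kg/day


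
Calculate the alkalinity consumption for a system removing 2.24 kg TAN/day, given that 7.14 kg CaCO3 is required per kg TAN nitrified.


Alkalinity factor: 7.14 kg CaCO3 consumed per kg TAN nitrified
alk = 2.24 kg TAN * 7.14 = 15.9936 kg CaCO3/day

15.9936 kg CaCO3/day


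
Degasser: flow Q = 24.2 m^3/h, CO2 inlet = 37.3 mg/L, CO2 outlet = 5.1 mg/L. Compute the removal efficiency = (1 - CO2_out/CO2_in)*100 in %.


CO2_out / CO2_in = 5.1 / 37.3 = 0.13672922
Fraction remaining = 0.13672922
efficiency = (1 - 0.13672922) * 100 = 86.3271 %

86.3271 %


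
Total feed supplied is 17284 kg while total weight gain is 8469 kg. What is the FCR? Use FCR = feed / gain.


FCR = feed consumed / weight gained
FCR = 17284 kg / 8469 kg = 2.04085

2.04085


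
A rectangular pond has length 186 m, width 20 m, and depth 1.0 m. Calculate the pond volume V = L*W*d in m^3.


Base area = L * W = 186 * 20 = 3720 m^2
Volume = area * depth = 3720 * 1.0 = 3720 m^3

3720 m^3


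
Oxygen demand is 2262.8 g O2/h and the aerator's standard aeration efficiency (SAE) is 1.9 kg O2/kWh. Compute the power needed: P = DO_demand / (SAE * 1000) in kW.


SAE in g O2/kWh = 1.9 * 1000 = 1900 g/kWh
P = DO_demand / SAE_g = 2262.8 / 1900 = 1.19095 kW

1.19095 kW


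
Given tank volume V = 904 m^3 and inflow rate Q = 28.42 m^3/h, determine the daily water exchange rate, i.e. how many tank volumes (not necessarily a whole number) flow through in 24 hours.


Daily flow volume = 28.42 m^3/h * 24 h = 682.08 m^3/day
Exchanges = daily flow / tank volume = 682.08 / 904 = 0.754513 exchanges/day

0.754513 exchanges/day


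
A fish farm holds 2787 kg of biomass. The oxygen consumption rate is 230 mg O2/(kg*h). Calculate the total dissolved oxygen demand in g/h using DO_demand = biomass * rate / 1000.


Total O2 consumption (mg/h) = 2787 kg * 230 mg/(kg*h) = 641010 mg/h
Convert to g/h: 641010 / 1000 = 641.01 g/h

641.01 g/h


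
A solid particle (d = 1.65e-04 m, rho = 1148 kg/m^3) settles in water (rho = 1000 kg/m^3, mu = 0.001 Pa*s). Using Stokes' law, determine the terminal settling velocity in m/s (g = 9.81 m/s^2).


Density difference: rho_p - rho_f = 1148 - 1000 = 148 kg/m^3
d^2 = (1.65e-04)^2 = 2.7225e-08 m^2
Numerator = (rho_p - rho_f) * g * d^2 = 148 * 9.81 * 2.7225e-08 = 3.9527433e-05
Denominator = 18 * mu = 18 * 0.001 = 0.018
v_s = 3.9527433e-05 / 0.018 = 0.00219597 m/s
Check: Re = rho_f * v_s * d / mu = 1000 * 0.00219597 * 1.65e-04 / 0.001 = 0.362 < 1, so Stokes' law applies.

0.00219597 m/s
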